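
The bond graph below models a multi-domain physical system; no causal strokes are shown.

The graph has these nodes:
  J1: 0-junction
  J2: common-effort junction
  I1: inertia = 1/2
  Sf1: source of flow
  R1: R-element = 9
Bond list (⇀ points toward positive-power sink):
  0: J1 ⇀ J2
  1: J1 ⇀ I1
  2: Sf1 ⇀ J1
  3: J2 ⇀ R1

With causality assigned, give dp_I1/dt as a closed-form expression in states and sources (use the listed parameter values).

dp_I1/dt = 9*F_Sf1 - 18*p_I1

β2 stroke at Sf1  (Sf1 (Sf) sets flow on bond)
β1 stroke at I1  (I1: I, integral causality)
β0 stroke at J1  (closing 0-jn rule on J1)
β3 stroke at J2  (J2: last free bond brings effort in)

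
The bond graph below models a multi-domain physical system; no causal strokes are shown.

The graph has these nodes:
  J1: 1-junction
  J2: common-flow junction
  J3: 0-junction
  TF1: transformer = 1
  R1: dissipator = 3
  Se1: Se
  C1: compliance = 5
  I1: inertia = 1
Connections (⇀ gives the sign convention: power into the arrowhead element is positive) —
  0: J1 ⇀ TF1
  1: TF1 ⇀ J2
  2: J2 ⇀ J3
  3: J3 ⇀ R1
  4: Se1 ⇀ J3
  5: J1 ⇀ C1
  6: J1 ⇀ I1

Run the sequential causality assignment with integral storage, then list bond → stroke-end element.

#4 stroke→J3  (source Se1 imposes e)
#2 stroke→J2  (common-e at J3 fixed by 4)
#3 stroke→R1  (J3 effort already set via bond 4)
#1 stroke→TF1  (closing 1-jn rule on J2)
#0 stroke→J1  (TF1: transformer flips bond 1)
#5 stroke→J1  (C1 outputs effort q/C1)
#6 stroke→I1  (only one flow-in slot at J1)

b0 →J1
b1 →TF1
b2 →J2
b3 →R1
b4 →J3
b5 →J1
b6 →I1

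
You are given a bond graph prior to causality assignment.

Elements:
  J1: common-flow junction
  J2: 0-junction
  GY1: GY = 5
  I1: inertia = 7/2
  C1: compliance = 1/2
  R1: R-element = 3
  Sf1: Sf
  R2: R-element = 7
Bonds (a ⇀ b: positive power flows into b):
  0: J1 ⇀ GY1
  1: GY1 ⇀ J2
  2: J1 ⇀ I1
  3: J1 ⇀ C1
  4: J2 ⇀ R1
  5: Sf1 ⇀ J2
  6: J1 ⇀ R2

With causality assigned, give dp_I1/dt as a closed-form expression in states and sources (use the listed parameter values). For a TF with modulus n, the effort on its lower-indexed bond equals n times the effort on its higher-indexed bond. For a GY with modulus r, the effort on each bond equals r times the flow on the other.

dp_I1/dt = 5*F_Sf1 - 92*p_I1/21 - 2*q_C1

β5 stroke at Sf1  (Sf1 fixes flow; stroke at Sf1)
β2 stroke at I1  (prefer integral on I1)
β0 stroke at J1  (J1: bond 2 brought flow, rest push out)
β3 stroke at J1  (common-f at J1 fixed by 2)
β6 stroke at J1  (J1: bond 2 brought flow, rest push out)
β1 stroke at J2  (GY1 both-in/both-out from 0)
β4 stroke at R1  (common-e at J2 fixed by 1)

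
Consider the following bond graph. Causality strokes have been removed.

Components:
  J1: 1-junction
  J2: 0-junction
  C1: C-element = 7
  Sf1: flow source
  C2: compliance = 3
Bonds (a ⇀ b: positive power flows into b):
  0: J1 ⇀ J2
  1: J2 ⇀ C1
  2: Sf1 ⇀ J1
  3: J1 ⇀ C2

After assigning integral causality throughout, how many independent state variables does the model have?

b2 |Sf1  (Sf1: flow source, stroke at near end)
b0 |J1  (common-f at J1 fixed by 2)
b3 |J1  (J1 flow already set via bond 2)
b1 |J2  (J2 needs exactly one e-in)

2  (C1, C2 all integral)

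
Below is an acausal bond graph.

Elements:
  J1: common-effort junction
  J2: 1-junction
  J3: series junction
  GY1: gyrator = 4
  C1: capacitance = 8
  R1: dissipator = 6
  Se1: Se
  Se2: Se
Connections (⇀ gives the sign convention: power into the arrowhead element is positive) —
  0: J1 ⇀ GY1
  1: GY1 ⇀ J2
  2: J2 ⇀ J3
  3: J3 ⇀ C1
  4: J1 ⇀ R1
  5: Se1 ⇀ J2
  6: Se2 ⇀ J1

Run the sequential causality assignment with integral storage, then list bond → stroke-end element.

β5 →J2  (Se1: effort source, stroke at far end)
β6 →J1  (Se2 (Se) sets effort on bond)
β0 →GY1  (common-e at J1 fixed by 6)
β4 →R1  (0-jn J1 has e-setter on 6)
β1 →GY1  (GY GY1: same side as bond 0)
β2 →J2  (J2 flow already set via bond 1)
β3 →J3  (J3 flow already set via bond 2)

b0 |GY1
b1 |GY1
b2 |J2
b3 |J3
b4 |R1
b5 |J2
b6 |J1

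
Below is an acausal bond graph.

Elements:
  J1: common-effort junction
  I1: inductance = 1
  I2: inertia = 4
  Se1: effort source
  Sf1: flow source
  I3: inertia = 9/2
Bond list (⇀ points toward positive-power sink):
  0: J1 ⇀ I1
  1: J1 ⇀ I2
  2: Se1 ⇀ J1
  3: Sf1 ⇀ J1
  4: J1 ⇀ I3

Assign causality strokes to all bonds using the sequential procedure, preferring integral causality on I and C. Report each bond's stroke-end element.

β2 |J1  (source Se1 imposes e)
β3 |Sf1  (Sf1 (Sf) sets flow on bond)
β0 |I1  (common-e at J1 fixed by 2)
β1 |I2  (J1: bond 2 brought effort, rest push out)
β4 |I3  (J1: bond 2 brought effort, rest push out)

bond 0 stroke at I1
bond 1 stroke at I2
bond 2 stroke at J1
bond 3 stroke at Sf1
bond 4 stroke at I3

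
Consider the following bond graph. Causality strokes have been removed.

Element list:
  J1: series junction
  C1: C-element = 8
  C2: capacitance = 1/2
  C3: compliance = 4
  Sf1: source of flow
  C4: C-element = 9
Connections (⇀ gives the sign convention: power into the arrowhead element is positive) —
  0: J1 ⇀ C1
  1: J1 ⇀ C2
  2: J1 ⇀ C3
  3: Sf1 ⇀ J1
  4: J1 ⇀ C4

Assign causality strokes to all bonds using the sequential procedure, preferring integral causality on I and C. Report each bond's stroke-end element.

#3 stroke at Sf1  (Sf1: flow source, stroke at near end)
#0 stroke at J1  (1-jn J1 has f-setter on 3)
#1 stroke at J1  (common-f at J1 fixed by 3)
#2 stroke at J1  (J1: bond 3 brought flow, rest push out)
#4 stroke at J1  (J1: bond 3 brought flow, rest push out)

bond 0 stroke→J1
bond 1 stroke→J1
bond 2 stroke→J1
bond 3 stroke→Sf1
bond 4 stroke→J1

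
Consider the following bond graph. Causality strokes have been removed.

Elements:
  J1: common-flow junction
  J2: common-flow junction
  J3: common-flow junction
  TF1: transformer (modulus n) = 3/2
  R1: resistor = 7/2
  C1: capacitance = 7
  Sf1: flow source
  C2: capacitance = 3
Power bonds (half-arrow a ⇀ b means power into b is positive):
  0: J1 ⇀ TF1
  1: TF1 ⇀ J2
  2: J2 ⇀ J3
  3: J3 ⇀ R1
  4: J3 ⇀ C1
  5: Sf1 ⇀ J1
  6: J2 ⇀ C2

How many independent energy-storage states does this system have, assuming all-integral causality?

bond 5 |Sf1  (Sf1 fixes flow; stroke at Sf1)
bond 0 |J1  (1-jn J1 has f-setter on 5)
bond 1 |TF1  (through TF1, causality passes straight; one stroke at TF1)
bond 2 |J2  (J2 flow already set via bond 1)
bond 6 |J2  (1-jn J2 has f-setter on 1)
bond 3 |J3  (1-jn J3 has f-setter on 2)
bond 4 |J3  (J3 flow already set via bond 2)

2  (C1, C2 all integral)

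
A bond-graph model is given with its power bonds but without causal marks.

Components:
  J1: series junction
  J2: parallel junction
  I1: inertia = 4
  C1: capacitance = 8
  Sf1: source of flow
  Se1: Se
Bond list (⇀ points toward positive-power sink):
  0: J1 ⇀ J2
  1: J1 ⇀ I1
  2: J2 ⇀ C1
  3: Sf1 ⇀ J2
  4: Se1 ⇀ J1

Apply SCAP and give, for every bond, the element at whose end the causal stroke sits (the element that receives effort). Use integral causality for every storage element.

bond 0 |J1
bond 1 |I1
bond 2 |J2
bond 3 |Sf1
bond 4 |J1

#3 |Sf1  (Sf1 fixes flow; stroke at Sf1)
#4 |J1  (source Se1 imposes e)
#1 |I1  (prefer integral on I1)
#0 |J1  (1-jn J1 has f-setter on 1)
#2 |J2  (closing 0-jn rule on J2)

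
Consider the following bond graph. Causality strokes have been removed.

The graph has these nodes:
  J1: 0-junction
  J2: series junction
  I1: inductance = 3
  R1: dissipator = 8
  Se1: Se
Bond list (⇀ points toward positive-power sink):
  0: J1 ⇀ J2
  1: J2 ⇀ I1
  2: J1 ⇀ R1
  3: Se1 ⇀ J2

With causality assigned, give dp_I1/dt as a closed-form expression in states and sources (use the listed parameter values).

β3 |J2  (Se1: effort source, stroke at far end)
β1 |I1  (I1 integral (f out))
β0 |J2  (J2: bond 1 brought flow, rest push out)
β2 |J1  (J1: last free bond brings effort in)

dp_I1/dt = E_Se1 - 8*p_I1/3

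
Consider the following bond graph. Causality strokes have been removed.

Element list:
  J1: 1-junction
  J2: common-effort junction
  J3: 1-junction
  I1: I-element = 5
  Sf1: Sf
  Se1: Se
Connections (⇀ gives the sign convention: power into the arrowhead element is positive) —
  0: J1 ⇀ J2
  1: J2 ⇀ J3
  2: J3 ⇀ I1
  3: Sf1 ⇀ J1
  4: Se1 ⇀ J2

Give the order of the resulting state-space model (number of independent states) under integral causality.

1  (I1 all integral)

#3 →Sf1  (Sf1: flow source, stroke at near end)
#4 →J2  (Se1: effort source, stroke at far end)
#0 →J1  (J1: bond 3 brought flow, rest push out)
#1 →J3  (J2 effort already set via bond 4)
#2 →I1  (J3 needs exactly one f-in)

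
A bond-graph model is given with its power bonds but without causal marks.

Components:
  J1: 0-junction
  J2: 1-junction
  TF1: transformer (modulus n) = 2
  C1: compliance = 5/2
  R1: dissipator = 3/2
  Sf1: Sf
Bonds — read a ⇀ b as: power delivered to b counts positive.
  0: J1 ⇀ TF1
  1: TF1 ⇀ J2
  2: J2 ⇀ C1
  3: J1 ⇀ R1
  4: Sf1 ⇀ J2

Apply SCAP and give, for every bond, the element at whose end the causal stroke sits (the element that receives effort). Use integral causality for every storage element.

b0 |TF1
b1 |J2
b2 |J2
b3 |J1
b4 |Sf1

β4 stroke→Sf1  (Sf1: flow source, stroke at near end)
β1 stroke→J2  (J2: bond 4 brought flow, rest push out)
β2 stroke→J2  (J2 flow already set via bond 4)
β0 stroke→TF1  (TF TF1: opposite of bond 1)
β3 stroke→J1  (J1 needs exactly one e-in)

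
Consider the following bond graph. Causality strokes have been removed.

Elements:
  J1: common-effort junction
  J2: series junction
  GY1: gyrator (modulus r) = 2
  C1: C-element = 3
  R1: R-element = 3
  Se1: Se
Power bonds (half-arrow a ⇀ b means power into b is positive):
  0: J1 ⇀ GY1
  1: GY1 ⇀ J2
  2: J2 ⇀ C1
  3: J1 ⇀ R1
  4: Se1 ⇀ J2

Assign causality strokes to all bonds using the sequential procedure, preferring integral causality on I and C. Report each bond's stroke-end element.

#4 |J2  (Se1: effort source, stroke at far end)
#2 |J2  (prefer integral on C1)
#1 |GY1  (closing 1-jn rule on J2)
#0 |GY1  (through GY1, causality inverts; strokes same side of GY1)
#3 |J1  (J1: last free bond brings effort in)

β0 stroke→GY1
β1 stroke→GY1
β2 stroke→J2
β3 stroke→J1
β4 stroke→J2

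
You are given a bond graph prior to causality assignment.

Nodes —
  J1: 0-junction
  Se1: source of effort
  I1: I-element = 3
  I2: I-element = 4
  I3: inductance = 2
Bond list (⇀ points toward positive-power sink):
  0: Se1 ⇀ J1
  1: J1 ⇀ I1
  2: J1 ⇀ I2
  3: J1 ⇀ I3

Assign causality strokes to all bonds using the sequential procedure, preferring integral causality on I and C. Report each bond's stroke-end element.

bond 0 stroke at J1
bond 1 stroke at I1
bond 2 stroke at I2
bond 3 stroke at I3

b0 →J1  (Se1: effort source, stroke at far end)
b1 →I1  (J1 effort already set via bond 0)
b2 →I2  (0-jn J1 has e-setter on 0)
b3 →I3  (J1: bond 0 brought effort, rest push out)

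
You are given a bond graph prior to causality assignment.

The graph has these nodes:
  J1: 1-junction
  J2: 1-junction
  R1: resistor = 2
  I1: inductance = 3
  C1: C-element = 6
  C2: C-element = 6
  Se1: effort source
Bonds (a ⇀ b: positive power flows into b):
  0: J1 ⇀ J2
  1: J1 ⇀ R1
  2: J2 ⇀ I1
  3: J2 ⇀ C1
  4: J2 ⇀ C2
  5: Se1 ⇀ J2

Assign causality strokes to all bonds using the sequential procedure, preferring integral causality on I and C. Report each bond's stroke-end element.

β0 stroke at J2
β1 stroke at J1
β2 stroke at I1
β3 stroke at J2
β4 stroke at J2
β5 stroke at J2

β5 stroke→J2  (Se1 (Se) sets effort on bond)
β2 stroke→I1  (I1 outputs flow p/I1)
β0 stroke→J2  (common-f at J2 fixed by 2)
β3 stroke→J2  (J2 flow already set via bond 2)
β4 stroke→J2  (J2 flow already set via bond 2)
β1 stroke→J1  (common-f at J1 fixed by 0)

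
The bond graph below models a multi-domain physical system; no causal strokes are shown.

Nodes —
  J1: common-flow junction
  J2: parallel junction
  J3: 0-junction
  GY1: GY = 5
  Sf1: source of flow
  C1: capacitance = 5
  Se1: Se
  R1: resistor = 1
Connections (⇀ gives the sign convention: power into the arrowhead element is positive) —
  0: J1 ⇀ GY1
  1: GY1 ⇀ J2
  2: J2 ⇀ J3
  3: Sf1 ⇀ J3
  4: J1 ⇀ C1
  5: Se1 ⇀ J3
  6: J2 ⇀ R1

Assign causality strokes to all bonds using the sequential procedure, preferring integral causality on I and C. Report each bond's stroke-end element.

#0 |GY1
#1 |GY1
#2 |J2
#3 |Sf1
#4 |J1
#5 |J3
#6 |R1

bond 3 |Sf1  (Sf1 fixes flow; stroke at Sf1)
bond 5 |J3  (Se1 fixes effort; stroke away)
bond 2 |J2  (J3: bond 5 brought effort, rest push out)
bond 1 |GY1  (0-jn J2 has e-setter on 2)
bond 6 |R1  (common-e at J2 fixed by 2)
bond 0 |GY1  (GY1: gyrator matches bond 1)
bond 4 |J1  (J1 flow already set via bond 0)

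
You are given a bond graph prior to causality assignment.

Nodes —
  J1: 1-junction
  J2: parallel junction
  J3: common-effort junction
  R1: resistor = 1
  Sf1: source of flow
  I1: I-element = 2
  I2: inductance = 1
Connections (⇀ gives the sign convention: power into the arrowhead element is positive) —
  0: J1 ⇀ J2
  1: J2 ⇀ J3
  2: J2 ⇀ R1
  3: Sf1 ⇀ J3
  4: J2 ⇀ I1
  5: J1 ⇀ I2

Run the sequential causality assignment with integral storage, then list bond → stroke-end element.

β3 stroke at Sf1  (Sf1: flow source, stroke at near end)
β1 stroke at J3  (J3 needs exactly one e-in)
β4 stroke at I1  (I1: I, integral causality)
β5 stroke at I2  (I2 outputs flow p/I2)
β0 stroke at J1  (J1: bond 5 brought flow, rest push out)
β2 stroke at J2  (J2: last free bond brings effort in)

b0 stroke→J1
b1 stroke→J3
b2 stroke→J2
b3 stroke→Sf1
b4 stroke→I1
b5 stroke→I2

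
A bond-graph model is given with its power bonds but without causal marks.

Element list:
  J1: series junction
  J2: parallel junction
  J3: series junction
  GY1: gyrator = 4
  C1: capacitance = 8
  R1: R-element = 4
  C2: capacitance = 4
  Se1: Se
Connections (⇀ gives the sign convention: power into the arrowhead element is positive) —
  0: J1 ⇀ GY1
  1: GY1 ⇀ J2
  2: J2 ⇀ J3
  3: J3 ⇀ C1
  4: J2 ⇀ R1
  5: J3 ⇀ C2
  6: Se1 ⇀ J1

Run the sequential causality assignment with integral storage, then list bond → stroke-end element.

bond 6 |J1  (Se1: effort source, stroke at far end)
bond 0 |GY1  (closing 1-jn rule on J1)
bond 1 |GY1  (GY1 both-in/both-out from 0)
bond 3 |J3  (C1: C, integral causality)
bond 5 |J3  (C2 integral (e out))
bond 2 |J2  (closing 1-jn rule on J3)
bond 4 |R1  (0-jn J2 has e-setter on 2)

β0 stroke→GY1
β1 stroke→GY1
β2 stroke→J2
β3 stroke→J3
β4 stroke→R1
β5 stroke→J3
β6 stroke→J1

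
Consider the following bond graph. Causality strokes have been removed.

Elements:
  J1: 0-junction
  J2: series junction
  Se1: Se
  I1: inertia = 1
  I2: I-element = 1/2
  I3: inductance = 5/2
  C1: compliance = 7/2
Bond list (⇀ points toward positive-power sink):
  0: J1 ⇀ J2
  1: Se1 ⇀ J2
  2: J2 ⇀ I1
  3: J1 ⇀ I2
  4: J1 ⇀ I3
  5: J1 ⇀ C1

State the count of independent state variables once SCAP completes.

4  (C1, I1, I2, I3 all integral)

β1 |J2  (Se1 fixes effort; stroke away)
β2 |I1  (I1: I, integral causality)
β0 |J2  (1-jn J2 has f-setter on 2)
β3 |I2  (I2 outputs flow p/I2)
β4 |I3  (I3 outputs flow p/I3)
β5 |J1  (J1 needs exactly one e-in)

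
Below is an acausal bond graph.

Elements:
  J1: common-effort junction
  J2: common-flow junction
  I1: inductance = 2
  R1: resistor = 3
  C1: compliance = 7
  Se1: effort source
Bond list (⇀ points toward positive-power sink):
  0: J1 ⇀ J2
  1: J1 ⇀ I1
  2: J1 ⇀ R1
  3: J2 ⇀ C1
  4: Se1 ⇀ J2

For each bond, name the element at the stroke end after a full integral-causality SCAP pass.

b0 |J1
b1 |I1
b2 |R1
b3 |J2
b4 |J2

β4 stroke→J2  (source Se1 imposes e)
β1 stroke→I1  (I1 outputs flow p/I1)
β3 stroke→J2  (C1 outputs effort q/C1)
β0 stroke→J1  (J2 needs exactly one f-in)
β2 stroke→R1  (common-e at J1 fixed by 0)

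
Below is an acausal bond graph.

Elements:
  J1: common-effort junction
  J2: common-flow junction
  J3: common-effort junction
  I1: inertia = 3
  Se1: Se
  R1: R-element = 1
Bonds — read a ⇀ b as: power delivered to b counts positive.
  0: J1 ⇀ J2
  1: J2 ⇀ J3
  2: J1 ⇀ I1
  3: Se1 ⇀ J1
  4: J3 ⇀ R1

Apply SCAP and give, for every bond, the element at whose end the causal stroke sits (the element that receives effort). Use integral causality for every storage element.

b0 |J2
b1 |J3
b2 |I1
b3 |J1
b4 |R1

bond 3 stroke→J1  (source Se1 imposes e)
bond 0 stroke→J2  (J1: bond 3 brought effort, rest push out)
bond 2 stroke→I1  (J1: bond 3 brought effort, rest push out)
bond 1 stroke→J3  (J2 needs exactly one f-in)
bond 4 stroke→R1  (0-jn J3 has e-setter on 1)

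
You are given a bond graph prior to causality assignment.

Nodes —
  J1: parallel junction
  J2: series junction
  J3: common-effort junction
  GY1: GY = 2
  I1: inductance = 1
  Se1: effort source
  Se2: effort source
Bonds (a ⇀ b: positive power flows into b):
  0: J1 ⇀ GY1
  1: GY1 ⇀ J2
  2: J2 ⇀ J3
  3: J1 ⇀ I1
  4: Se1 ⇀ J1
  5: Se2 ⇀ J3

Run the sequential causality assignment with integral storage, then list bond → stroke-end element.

#4 |J1  (Se1 (Se) sets effort on bond)
#5 |J3  (source Se2 imposes e)
#0 |GY1  (J1: bond 4 brought effort, rest push out)
#3 |I1  (common-e at J1 fixed by 4)
#2 |J2  (J3: bond 5 brought effort, rest push out)
#1 |GY1  (GY1: gyrator matches bond 0)

#0 →GY1
#1 →GY1
#2 →J2
#3 →I1
#4 →J1
#5 →J3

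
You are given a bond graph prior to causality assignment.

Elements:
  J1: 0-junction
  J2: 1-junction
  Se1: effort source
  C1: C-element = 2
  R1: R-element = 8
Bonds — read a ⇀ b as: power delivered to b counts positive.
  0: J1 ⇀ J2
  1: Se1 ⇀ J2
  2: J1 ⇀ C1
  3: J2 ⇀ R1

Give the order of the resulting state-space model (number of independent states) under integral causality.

1  (C1 all integral)

#1 stroke→J2  (source Se1 imposes e)
#2 stroke→J1  (C1 outputs effort q/C1)
#0 stroke→J2  (0-jn J1 has e-setter on 2)
#3 stroke→R1  (J2: last free bond brings flow in)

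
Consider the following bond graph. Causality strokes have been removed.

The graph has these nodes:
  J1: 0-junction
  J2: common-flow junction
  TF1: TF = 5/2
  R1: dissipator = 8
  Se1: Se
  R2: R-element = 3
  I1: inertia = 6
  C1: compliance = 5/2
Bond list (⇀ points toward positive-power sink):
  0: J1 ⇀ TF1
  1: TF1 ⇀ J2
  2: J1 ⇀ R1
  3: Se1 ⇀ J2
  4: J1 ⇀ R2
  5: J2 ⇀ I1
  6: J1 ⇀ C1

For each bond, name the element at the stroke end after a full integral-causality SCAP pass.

bond 3 |J2  (source Se1 imposes e)
bond 5 |I1  (I1: I, integral causality)
bond 1 |J2  (J2 flow already set via bond 5)
bond 0 |TF1  (through TF1, causality passes straight; one stroke at TF1)
bond 6 |J1  (C1 outputs effort q/C1)
bond 2 |R1  (J1 effort already set via bond 6)
bond 4 |R2  (J1 effort already set via bond 6)

#0 |TF1
#1 |J2
#2 |R1
#3 |J2
#4 |R2
#5 |I1
#6 |J1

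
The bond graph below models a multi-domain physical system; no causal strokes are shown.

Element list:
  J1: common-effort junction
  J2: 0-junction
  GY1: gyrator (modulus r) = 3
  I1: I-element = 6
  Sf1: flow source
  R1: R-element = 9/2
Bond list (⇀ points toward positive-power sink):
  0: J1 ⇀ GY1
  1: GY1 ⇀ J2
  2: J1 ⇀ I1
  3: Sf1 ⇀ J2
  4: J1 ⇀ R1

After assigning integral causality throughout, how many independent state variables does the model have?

β3 stroke at Sf1  (Sf1 fixes flow; stroke at Sf1)
β1 stroke at J2  (closing 0-jn rule on J2)
β0 stroke at J1  (GY1: gyrator matches bond 1)
β2 stroke at I1  (J1 effort already set via bond 0)
β4 stroke at R1  (J1: bond 0 brought effort, rest push out)

1  (I1 all integral)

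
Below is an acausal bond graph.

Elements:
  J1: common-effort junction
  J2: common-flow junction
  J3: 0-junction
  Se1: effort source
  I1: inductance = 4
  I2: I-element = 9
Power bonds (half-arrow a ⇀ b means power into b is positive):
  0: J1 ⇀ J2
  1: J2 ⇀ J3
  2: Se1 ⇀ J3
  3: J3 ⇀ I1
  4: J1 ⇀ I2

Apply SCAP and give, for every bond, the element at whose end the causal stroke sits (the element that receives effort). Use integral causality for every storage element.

bond 0 →J1
bond 1 →J2
bond 2 →J3
bond 3 →I1
bond 4 →I2

bond 2 stroke at J3  (Se1 fixes effort; stroke away)
bond 1 stroke at J2  (J3: bond 2 brought effort, rest push out)
bond 3 stroke at I1  (common-e at J3 fixed by 2)
bond 0 stroke at J1  (J2: last free bond brings flow in)
bond 4 stroke at I2  (0-jn J1 has e-setter on 0)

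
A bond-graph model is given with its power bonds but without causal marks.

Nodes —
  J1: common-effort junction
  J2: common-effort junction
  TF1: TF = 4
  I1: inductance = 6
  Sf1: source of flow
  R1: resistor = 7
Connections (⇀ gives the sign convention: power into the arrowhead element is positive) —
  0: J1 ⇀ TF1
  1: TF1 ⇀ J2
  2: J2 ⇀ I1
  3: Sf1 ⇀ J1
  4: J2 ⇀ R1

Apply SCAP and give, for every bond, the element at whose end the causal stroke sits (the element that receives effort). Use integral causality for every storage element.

b0 →J1
b1 →TF1
b2 →I1
b3 →Sf1
b4 →J2

β3 stroke at Sf1  (source Sf1 imposes f)
β0 stroke at J1  (J1 needs exactly one e-in)
β1 stroke at TF1  (TF1 one-in-one-out from 0)
β2 stroke at I1  (prefer integral on I1)
β4 stroke at J2  (closing 0-jn rule on J2)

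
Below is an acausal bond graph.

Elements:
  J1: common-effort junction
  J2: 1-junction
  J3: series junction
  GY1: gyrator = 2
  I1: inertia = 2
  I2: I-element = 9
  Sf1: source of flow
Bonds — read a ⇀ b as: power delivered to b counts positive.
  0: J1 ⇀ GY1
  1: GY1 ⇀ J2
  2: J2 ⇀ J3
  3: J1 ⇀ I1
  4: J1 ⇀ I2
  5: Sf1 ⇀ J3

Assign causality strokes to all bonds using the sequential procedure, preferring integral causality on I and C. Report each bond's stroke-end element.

b5 stroke→Sf1  (Sf1 (Sf) sets flow on bond)
b2 stroke→J3  (J3: bond 5 brought flow, rest push out)
b1 stroke→J2  (J2 flow already set via bond 2)
b0 stroke→J1  (GY GY1: same side as bond 1)
b3 stroke→I1  (J1 effort already set via bond 0)
b4 stroke→I2  (J1 effort already set via bond 0)

β0 →J1
β1 →J2
β2 →J3
β3 →I1
β4 →I2
β5 →Sf1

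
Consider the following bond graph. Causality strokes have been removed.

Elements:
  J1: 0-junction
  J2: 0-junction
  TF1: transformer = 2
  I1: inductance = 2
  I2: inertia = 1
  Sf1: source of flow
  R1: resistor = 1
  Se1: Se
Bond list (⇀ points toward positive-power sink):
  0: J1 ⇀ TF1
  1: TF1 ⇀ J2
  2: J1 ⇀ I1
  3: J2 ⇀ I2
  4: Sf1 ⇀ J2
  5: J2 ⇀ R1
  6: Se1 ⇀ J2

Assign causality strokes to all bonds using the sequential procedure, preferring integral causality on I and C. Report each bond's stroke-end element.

bond 4 stroke→Sf1  (Sf1 fixes flow; stroke at Sf1)
bond 6 stroke→J2  (Se1 fixes effort; stroke away)
bond 1 stroke→TF1  (J2 effort already set via bond 6)
bond 3 stroke→I2  (common-e at J2 fixed by 6)
bond 5 stroke→R1  (common-e at J2 fixed by 6)
bond 0 stroke→J1  (TF1 one-in-one-out from 1)
bond 2 stroke→I1  (J1: bond 0 brought effort, rest push out)

β0 stroke at J1
β1 stroke at TF1
β2 stroke at I1
β3 stroke at I2
β4 stroke at Sf1
β5 stroke at R1
β6 stroke at J2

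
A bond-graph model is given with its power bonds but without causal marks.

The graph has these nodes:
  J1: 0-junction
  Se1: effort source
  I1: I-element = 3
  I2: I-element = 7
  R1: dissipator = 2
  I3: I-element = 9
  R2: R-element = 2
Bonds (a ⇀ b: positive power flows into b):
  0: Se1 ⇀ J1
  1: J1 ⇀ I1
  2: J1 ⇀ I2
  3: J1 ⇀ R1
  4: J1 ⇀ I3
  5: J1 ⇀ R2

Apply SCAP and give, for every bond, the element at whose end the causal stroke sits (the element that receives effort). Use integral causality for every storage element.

#0 stroke→J1
#1 stroke→I1
#2 stroke→I2
#3 stroke→R1
#4 stroke→I3
#5 stroke→R2

bond 0 stroke→J1  (Se1 (Se) sets effort on bond)
bond 1 stroke→I1  (J1: bond 0 brought effort, rest push out)
bond 2 stroke→I2  (common-e at J1 fixed by 0)
bond 3 stroke→R1  (J1: bond 0 brought effort, rest push out)
bond 4 stroke→I3  (J1: bond 0 brought effort, rest push out)
bond 5 stroke→R2  (J1 effort already set via bond 0)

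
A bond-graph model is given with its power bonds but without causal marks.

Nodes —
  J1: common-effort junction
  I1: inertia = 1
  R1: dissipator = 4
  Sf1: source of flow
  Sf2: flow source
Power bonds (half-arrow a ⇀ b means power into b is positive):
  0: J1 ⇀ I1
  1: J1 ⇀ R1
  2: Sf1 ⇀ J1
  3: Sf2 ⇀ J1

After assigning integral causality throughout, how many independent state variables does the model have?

1  (I1 all integral)

b2 |Sf1  (Sf1 (Sf) sets flow on bond)
b3 |Sf2  (source Sf2 imposes f)
b0 |I1  (I1 integral (f out))
b1 |J1  (J1: last free bond brings effort in)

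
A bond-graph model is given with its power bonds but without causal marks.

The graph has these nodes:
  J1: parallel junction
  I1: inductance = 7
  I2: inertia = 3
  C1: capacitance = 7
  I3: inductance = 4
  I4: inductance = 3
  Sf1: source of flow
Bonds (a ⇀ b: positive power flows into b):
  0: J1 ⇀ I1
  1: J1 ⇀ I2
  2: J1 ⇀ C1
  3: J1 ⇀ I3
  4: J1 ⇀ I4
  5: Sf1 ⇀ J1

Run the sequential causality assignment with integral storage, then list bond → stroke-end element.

b5 |Sf1  (Sf1: flow source, stroke at near end)
b0 |I1  (I1 integral (f out))
b1 |I2  (I2 integral (f out))
b2 |J1  (prefer integral on C1)
b3 |I3  (J1 effort already set via bond 2)
b4 |I4  (J1 effort already set via bond 2)

β0 |I1
β1 |I2
β2 |J1
β3 |I3
β4 |I4
β5 |Sf1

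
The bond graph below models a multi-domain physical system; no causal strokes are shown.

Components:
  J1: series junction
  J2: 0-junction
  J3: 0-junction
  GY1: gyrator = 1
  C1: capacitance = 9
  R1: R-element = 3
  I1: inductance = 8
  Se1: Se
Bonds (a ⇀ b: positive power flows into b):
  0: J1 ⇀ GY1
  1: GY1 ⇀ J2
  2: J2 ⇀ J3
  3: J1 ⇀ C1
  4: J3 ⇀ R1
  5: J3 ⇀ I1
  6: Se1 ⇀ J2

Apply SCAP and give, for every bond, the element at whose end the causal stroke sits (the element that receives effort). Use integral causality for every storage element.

β0 |GY1
β1 |GY1
β2 |J3
β3 |J1
β4 |R1
β5 |I1
β6 |J2

#6 |J2  (Se1 (Se) sets effort on bond)
#1 |GY1  (common-e at J2 fixed by 6)
#2 |J3  (J2: bond 6 brought effort, rest push out)
#4 |R1  (common-e at J3 fixed by 2)
#5 |I1  (J3 effort already set via bond 2)
#0 |GY1  (GY1: gyrator matches bond 1)
#3 |J1  (J1 flow already set via bond 0)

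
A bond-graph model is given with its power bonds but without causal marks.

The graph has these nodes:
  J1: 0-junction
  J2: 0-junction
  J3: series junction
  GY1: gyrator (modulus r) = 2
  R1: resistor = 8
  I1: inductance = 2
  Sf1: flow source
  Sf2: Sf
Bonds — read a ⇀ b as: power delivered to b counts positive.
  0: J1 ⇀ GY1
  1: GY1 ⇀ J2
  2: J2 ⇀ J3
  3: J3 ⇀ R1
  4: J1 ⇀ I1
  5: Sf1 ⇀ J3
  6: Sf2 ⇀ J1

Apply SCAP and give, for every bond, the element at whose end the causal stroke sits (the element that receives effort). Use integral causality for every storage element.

#5 stroke at Sf1  (Sf1 fixes flow; stroke at Sf1)
#6 stroke at Sf2  (Sf2 fixes flow; stroke at Sf2)
#2 stroke at J3  (common-f at J3 fixed by 5)
#3 stroke at J3  (J3 flow already set via bond 5)
#1 stroke at J2  (only one effort-in slot at J2)
#0 stroke at J1  (GY1: gyrator matches bond 1)
#4 stroke at I1  (J1: bond 0 brought effort, rest push out)

b0 |J1
b1 |J2
b2 |J3
b3 |J3
b4 |I1
b5 |Sf1
b6 |Sf2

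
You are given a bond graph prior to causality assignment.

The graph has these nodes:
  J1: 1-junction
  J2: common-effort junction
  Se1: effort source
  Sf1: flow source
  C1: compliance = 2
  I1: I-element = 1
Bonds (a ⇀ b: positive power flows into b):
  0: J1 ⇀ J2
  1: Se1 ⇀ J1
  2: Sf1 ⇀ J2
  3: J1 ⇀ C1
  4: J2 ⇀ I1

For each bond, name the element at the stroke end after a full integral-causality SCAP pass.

bond 1 stroke at J1  (Se1 (Se) sets effort on bond)
bond 2 stroke at Sf1  (source Sf1 imposes f)
bond 3 stroke at J1  (prefer integral on C1)
bond 0 stroke at J2  (J1: last free bond brings flow in)
bond 4 stroke at I1  (J2 effort already set via bond 0)

β0 →J2
β1 →J1
β2 →Sf1
β3 →J1
β4 →I1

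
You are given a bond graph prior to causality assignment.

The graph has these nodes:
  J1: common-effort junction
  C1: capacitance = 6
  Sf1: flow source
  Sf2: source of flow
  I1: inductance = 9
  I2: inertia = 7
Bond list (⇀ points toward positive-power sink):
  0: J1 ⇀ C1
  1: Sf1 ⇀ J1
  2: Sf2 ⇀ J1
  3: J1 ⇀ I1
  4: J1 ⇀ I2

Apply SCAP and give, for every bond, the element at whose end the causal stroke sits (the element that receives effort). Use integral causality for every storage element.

β0 stroke at J1
β1 stroke at Sf1
β2 stroke at Sf2
β3 stroke at I1
β4 stroke at I2

b1 →Sf1  (Sf1: flow source, stroke at near end)
b2 →Sf2  (Sf2 (Sf) sets flow on bond)
b0 →J1  (C1 outputs effort q/C1)
b3 →I1  (0-jn J1 has e-setter on 0)
b4 →I2  (0-jn J1 has e-setter on 0)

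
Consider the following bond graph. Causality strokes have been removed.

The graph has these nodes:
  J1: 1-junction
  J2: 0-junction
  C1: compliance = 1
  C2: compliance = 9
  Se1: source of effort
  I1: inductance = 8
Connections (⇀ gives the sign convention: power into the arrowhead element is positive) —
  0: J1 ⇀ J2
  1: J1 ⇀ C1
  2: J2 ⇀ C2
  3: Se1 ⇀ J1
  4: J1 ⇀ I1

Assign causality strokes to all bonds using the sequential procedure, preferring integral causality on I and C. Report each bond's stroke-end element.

β3 →J1  (Se1: effort source, stroke at far end)
β1 →J1  (C1: C, integral causality)
β2 →J2  (C2 integral (e out))
β0 →J1  (J2 effort already set via bond 2)
β4 →I1  (J1: last free bond brings flow in)

b0 stroke at J1
b1 stroke at J1
b2 stroke at J2
b3 stroke at J1
b4 stroke at I1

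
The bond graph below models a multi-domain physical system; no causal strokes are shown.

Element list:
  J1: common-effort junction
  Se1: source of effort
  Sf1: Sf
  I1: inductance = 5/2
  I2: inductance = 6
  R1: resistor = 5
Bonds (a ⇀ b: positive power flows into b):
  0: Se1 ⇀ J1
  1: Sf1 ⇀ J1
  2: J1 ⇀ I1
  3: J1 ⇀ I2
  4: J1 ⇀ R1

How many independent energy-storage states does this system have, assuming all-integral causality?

2  (I1, I2 all integral)

bond 0 |J1  (Se1 (Se) sets effort on bond)
bond 1 |Sf1  (Sf1 fixes flow; stroke at Sf1)
bond 2 |I1  (J1: bond 0 brought effort, rest push out)
bond 3 |I2  (0-jn J1 has e-setter on 0)
bond 4 |R1  (J1 effort already set via bond 0)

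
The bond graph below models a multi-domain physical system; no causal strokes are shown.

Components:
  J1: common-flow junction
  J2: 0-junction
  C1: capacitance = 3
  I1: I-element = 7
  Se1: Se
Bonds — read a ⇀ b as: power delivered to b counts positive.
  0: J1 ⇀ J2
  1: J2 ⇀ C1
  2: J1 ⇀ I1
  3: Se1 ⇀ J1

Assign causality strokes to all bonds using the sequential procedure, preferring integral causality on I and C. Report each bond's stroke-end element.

bond 3 |J1  (Se1 (Se) sets effort on bond)
bond 1 |J2  (C1 integral (e out))
bond 0 |J1  (J2: bond 1 brought effort, rest push out)
bond 2 |I1  (J1: last free bond brings flow in)

β0 stroke→J1
β1 stroke→J2
β2 stroke→I1
β3 stroke→J1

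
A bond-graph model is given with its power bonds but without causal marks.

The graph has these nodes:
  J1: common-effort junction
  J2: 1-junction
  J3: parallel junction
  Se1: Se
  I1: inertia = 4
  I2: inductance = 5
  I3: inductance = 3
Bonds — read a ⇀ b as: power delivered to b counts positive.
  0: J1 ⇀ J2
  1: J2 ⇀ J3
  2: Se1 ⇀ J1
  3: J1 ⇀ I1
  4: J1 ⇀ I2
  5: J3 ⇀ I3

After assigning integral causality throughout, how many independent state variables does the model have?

#2 stroke→J1  (Se1 (Se) sets effort on bond)
#0 stroke→J2  (J1 effort already set via bond 2)
#3 stroke→I1  (0-jn J1 has e-setter on 2)
#4 stroke→I2  (common-e at J1 fixed by 2)
#1 stroke→J3  (J2 needs exactly one f-in)
#5 stroke→I3  (0-jn J3 has e-setter on 1)

3  (I1, I2, I3 all integral)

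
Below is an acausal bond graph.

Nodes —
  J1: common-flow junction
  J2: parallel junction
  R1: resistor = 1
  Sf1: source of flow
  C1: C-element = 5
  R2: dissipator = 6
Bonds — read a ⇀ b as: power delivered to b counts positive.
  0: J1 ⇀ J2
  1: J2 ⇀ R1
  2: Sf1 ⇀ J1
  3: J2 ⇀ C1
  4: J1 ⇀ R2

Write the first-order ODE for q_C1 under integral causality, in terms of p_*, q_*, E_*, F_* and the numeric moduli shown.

bond 2 |Sf1  (Sf1 fixes flow; stroke at Sf1)
bond 0 |J1  (J1 flow already set via bond 2)
bond 4 |J1  (1-jn J1 has f-setter on 2)
bond 3 |J2  (prefer integral on C1)
bond 1 |R1  (J2: bond 3 brought effort, rest push out)

dq_C1/dt = F_Sf1 - q_C1/5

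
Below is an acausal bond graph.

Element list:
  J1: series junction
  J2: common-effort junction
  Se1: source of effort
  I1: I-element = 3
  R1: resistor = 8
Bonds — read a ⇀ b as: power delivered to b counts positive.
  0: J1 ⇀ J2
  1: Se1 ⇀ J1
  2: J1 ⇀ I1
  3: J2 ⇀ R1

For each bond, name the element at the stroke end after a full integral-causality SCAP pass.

bond 1 →J1  (Se1: effort source, stroke at far end)
bond 2 →I1  (I1: I, integral causality)
bond 0 →J1  (J1: bond 2 brought flow, rest push out)
bond 3 →J2  (J2 needs exactly one e-in)

#0 →J1
#1 →J1
#2 →I1
#3 →J2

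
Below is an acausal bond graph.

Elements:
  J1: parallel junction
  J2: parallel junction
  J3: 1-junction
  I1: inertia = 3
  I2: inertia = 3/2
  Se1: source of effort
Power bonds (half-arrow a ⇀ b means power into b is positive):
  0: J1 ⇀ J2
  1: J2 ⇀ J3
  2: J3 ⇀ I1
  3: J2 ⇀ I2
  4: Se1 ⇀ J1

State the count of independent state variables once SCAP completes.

β4 stroke→J1  (Se1 (Se) sets effort on bond)
β0 stroke→J2  (common-e at J1 fixed by 4)
β1 stroke→J3  (J2: bond 0 brought effort, rest push out)
β3 stroke→I2  (0-jn J2 has e-setter on 0)
β2 stroke→I1  (closing 1-jn rule on J3)

2  (I1, I2 all integral)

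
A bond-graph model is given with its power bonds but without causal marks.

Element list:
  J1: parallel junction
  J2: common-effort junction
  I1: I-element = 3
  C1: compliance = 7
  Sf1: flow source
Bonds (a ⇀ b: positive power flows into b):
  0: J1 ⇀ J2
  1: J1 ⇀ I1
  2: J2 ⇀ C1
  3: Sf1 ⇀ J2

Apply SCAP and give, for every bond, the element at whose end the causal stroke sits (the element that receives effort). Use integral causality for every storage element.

β3 stroke→Sf1  (Sf1 fixes flow; stroke at Sf1)
β1 stroke→I1  (I1: I, integral causality)
β0 stroke→J1  (J1: last free bond brings effort in)
β2 stroke→J2  (only one effort-in slot at J2)

bond 0 stroke at J1
bond 1 stroke at I1
bond 2 stroke at J2
bond 3 stroke at Sf1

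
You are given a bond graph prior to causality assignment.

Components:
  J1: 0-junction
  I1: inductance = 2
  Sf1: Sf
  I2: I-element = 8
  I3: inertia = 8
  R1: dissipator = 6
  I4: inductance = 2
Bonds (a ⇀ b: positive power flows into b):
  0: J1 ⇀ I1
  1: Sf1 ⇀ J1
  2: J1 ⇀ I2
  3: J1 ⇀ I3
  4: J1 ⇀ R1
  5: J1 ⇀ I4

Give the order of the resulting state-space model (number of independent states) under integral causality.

4  (I1, I2, I3, I4 all integral)

bond 1 stroke→Sf1  (Sf1 fixes flow; stroke at Sf1)
bond 0 stroke→I1  (I1 integral (f out))
bond 2 stroke→I2  (I2: I, integral causality)
bond 3 stroke→I3  (I3 outputs flow p/I3)
bond 5 stroke→I4  (I4: I, integral causality)
bond 4 stroke→J1  (J1: last free bond brings effort in)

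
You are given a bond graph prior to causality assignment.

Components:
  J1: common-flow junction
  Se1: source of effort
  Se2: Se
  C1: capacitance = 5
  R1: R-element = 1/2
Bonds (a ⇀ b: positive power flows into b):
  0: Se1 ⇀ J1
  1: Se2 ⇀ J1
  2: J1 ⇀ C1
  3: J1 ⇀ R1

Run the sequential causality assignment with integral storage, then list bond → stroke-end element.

#0 stroke→J1  (Se1: effort source, stroke at far end)
#1 stroke→J1  (Se2 fixes effort; stroke away)
#2 stroke→J1  (C1 outputs effort q/C1)
#3 stroke→R1  (J1: last free bond brings flow in)

β0 →J1
β1 →J1
β2 →J1
β3 →R1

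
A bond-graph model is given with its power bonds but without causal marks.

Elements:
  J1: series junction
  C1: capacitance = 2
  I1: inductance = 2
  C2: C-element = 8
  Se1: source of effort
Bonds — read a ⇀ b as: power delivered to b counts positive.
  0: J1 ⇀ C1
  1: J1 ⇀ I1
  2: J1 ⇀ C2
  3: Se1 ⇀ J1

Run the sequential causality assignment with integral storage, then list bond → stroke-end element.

#3 stroke→J1  (Se1 (Se) sets effort on bond)
#0 stroke→J1  (prefer integral on C1)
#1 stroke→I1  (prefer integral on I1)
#2 stroke→J1  (J1 flow already set via bond 1)

b0 stroke→J1
b1 stroke→I1
b2 stroke→J1
b3 stroke→J1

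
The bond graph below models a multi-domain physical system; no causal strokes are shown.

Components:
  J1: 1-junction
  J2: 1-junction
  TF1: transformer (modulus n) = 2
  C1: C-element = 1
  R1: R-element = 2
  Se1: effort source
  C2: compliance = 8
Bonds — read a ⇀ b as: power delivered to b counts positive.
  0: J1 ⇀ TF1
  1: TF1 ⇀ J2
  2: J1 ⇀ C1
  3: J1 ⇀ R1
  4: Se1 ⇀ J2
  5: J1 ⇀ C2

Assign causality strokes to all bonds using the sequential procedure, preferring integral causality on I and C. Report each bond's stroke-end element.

bond 4 →J2  (Se1 fixes effort; stroke away)
bond 1 →TF1  (closing 1-jn rule on J2)
bond 0 →J1  (TF TF1: opposite of bond 1)
bond 2 →J1  (C1 integral (e out))
bond 5 →J1  (C2 outputs effort q/C2)
bond 3 →R1  (only one flow-in slot at J1)

b0 →J1
b1 →TF1
b2 →J1
b3 →R1
b4 →J2
b5 →J1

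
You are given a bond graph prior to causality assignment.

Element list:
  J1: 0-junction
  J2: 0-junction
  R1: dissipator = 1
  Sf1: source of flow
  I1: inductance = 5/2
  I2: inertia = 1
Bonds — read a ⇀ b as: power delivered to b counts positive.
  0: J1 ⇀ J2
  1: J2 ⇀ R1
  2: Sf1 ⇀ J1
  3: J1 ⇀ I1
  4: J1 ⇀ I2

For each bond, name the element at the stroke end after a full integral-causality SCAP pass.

bond 2 |Sf1  (Sf1: flow source, stroke at near end)
bond 3 |I1  (I1: I, integral causality)
bond 4 |I2  (I2 outputs flow p/I2)
bond 0 |J1  (J1 needs exactly one e-in)
bond 1 |J2  (J2: last free bond brings effort in)

b0 stroke→J1
b1 stroke→J2
b2 stroke→Sf1
b3 stroke→I1
b4 stroke→I2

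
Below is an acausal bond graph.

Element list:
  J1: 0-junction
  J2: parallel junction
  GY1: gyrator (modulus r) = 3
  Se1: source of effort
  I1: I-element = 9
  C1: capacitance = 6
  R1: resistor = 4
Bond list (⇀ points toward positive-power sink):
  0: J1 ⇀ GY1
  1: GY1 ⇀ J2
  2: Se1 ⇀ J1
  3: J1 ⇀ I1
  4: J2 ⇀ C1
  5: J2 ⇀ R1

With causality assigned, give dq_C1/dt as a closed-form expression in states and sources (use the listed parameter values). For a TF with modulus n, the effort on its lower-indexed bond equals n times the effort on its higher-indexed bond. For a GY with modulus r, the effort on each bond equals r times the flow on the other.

#2 →J1  (Se1: effort source, stroke at far end)
#0 →GY1  (common-e at J1 fixed by 2)
#3 →I1  (0-jn J1 has e-setter on 2)
#1 →GY1  (GY1: gyrator matches bond 0)
#4 →J2  (C1 outputs effort q/C1)
#5 →R1  (J2 effort already set via bond 4)

dq_C1/dt = E_Se1/3 - q_C1/24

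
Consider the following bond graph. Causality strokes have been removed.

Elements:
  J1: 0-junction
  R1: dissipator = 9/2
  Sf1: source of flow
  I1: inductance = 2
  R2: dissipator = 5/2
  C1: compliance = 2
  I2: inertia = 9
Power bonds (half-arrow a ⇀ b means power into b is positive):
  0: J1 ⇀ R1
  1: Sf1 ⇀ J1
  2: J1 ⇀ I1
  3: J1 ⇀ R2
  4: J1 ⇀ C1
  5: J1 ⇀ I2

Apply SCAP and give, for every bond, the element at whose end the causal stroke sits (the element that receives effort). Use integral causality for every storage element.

β1 stroke at Sf1  (source Sf1 imposes f)
β2 stroke at I1  (I1: I, integral causality)
β4 stroke at J1  (C1 outputs effort q/C1)
β0 stroke at R1  (J1 effort already set via bond 4)
β3 stroke at R2  (common-e at J1 fixed by 4)
β5 stroke at I2  (J1 effort already set via bond 4)

b0 |R1
b1 |Sf1
b2 |I1
b3 |R2
b4 |J1
b5 |I2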